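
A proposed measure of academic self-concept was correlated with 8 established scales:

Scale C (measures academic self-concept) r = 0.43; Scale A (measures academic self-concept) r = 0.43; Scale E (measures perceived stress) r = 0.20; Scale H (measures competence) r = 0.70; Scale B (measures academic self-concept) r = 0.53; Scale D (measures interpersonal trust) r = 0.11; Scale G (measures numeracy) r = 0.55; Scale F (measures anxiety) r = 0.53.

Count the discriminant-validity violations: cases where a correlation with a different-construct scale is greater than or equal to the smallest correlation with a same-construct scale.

3

Convergent (same construct = academic self-concept): Scale C, Scale A, Scale B.
Smallest convergent = 0.43. Discriminant values: 0.20, 0.70, 0.11, 0.55, 0.53; count ≥ 0.43 → 3.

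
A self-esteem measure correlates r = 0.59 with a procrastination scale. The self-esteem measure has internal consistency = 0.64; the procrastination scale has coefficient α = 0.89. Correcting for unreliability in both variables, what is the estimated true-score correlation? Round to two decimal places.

0.78

r_true = r_obs / √(r_xx · r_yy) = 0.59 / √(0.64 × 0.89) = 0.59 / √0.5696 = 0.59 / 0.7547 ≈ 0.78.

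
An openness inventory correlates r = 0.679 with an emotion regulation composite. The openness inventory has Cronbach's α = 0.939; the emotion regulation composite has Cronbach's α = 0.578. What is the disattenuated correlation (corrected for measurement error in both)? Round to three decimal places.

0.922

r_true = r_obs / √(r_xx · r_yy) = 0.679 / √(0.939 × 0.578) = 0.679 / √0.542742 = 0.679 / 0.7367 ≈ 0.922.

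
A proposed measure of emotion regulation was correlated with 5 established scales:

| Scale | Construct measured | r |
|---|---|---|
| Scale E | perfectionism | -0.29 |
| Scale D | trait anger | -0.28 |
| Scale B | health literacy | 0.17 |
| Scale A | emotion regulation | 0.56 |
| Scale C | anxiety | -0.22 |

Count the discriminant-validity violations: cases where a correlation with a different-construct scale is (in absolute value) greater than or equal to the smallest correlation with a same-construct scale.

Convergent (same construct = emotion regulation): Scale A.
Smallest convergent = 0.56. Discriminant |r|: 0.29, 0.28, 0.17, 0.22; count ≥ 0.56 → 0.

0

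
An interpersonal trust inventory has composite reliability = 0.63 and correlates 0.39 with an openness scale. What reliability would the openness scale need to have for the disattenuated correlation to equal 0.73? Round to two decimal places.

r_true = r_obs / √(r_xx · r_yy) ⇒ 0.73 = 0.39 / √(0.63 · r_yy).
√(0.63 · r_yy) = 0.39 / 0.73 = 0.5342; 0.63 · r_yy = 0.2854; r_yy = 0.2854 / 0.63 ≈ 0.45.

0.45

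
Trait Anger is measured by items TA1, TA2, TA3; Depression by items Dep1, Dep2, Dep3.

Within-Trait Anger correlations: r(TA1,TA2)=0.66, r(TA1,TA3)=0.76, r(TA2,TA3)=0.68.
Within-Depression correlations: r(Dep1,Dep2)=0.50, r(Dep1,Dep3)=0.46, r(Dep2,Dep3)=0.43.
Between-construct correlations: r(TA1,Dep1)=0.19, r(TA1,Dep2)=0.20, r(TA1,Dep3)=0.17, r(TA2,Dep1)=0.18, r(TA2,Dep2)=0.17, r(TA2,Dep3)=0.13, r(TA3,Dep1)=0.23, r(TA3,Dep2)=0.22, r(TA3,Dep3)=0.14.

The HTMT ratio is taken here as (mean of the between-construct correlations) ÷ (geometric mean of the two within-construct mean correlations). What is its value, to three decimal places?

Between-construct mean = 1.63/9 = 0.1811.
Mean within-TA = 2.10/3 = 0.7000; mean within-Dep = 1.39/3 = 0.4633.
Geometric mean = √(0.7000 × 0.4633) = 0.5695.
HTMT = 0.1811 / 0.5695 = 0.318.

0.318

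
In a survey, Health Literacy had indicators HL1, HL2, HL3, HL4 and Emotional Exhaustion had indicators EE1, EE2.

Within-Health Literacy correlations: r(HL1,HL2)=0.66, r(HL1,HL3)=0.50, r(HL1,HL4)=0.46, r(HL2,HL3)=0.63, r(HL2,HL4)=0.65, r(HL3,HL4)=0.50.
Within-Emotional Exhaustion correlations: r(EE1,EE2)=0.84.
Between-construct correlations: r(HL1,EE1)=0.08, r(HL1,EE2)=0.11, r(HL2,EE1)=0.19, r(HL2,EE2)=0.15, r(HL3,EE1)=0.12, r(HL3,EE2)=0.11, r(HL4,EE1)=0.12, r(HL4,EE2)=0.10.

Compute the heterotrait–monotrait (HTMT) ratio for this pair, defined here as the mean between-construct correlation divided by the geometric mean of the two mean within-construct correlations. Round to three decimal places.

Mean between = 0.98/8 = 0.1225.
Mean within-HL = 3.40/6 = 0.5667; mean within-EE = 0.84/1 = 0.8400.
Geometric mean = √(0.5667 × 0.8400) = 0.6899.
HTMT = 0.1225 / 0.6899 = 0.178.

0.178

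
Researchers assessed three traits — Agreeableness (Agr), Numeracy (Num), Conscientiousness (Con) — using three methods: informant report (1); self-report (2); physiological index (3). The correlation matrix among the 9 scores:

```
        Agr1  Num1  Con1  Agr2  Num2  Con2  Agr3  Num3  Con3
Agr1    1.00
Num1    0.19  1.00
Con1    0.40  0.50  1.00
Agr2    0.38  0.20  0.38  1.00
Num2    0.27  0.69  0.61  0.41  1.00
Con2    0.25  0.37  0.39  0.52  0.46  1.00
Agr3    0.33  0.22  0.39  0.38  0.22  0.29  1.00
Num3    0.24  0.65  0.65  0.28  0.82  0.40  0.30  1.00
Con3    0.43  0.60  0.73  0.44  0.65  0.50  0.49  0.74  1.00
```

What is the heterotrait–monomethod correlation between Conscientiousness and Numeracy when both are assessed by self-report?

0.46

Different traits, same method: r(Con2, Num2) = 0.46.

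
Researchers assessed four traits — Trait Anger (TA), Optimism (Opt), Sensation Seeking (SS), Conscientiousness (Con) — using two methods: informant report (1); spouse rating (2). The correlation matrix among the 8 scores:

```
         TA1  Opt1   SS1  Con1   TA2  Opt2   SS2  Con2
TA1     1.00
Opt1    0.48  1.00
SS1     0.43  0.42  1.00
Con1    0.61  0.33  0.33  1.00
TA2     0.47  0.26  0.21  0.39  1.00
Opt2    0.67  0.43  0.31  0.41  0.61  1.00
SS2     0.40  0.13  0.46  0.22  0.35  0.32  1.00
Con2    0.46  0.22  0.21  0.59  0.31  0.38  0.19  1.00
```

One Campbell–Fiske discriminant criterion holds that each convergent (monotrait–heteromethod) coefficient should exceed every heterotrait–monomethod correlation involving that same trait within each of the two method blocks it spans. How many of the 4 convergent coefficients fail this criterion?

Convergent coefficients and their comparison sets:
TA (methods 1·2): 0.47 vs {0.48, 0.61, 0.43, 0.35, 0.61, 0.31} → fail.
Opt (methods 1·2): 0.43 vs {0.48, 0.61, 0.42, 0.32, 0.33, 0.38} → fail.
SS (methods 1·2): 0.46 vs {0.43, 0.35, 0.42, 0.32, 0.33, 0.19} → pass.
Con (methods 1·2): 0.59 vs {0.61, 0.31, 0.33, 0.38, 0.33, 0.19} → fail.
3 of 4 fail.

3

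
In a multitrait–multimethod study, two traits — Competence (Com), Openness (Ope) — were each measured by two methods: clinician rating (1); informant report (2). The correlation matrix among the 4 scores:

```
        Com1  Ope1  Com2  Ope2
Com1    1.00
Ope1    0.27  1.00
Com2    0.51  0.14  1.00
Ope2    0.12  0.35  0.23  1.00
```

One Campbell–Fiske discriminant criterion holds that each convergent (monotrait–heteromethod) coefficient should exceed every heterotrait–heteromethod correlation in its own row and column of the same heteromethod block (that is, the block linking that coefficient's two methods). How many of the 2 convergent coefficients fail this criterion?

Checking each validity diagonal entry against its comparison values:
Com (methods 1·2): 0.51 vs {0.12, 0.14} → pass.
Ope (methods 1·2): 0.35 vs {0.14, 0.12} → pass.
0 of 2 fail.

0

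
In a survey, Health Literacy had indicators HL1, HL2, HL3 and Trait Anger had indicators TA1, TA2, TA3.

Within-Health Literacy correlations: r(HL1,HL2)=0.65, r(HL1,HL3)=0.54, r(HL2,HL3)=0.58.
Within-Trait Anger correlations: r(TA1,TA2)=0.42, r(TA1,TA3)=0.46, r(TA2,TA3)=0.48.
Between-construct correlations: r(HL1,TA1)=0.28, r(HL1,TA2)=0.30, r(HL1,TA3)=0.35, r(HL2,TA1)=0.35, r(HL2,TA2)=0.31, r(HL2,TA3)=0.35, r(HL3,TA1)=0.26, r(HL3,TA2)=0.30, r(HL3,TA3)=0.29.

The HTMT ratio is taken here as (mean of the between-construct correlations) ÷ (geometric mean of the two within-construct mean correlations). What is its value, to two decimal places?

Mean between = 2.79/9 = 0.3100.
Mean within-HL = 1.77/3 = 0.5900; mean within-TA = 1.36/3 = 0.4533.
Geometric mean = √(0.5900 × 0.4533) = 0.5172.
HTMT = 0.3100 / 0.5172 = 0.60.

0.60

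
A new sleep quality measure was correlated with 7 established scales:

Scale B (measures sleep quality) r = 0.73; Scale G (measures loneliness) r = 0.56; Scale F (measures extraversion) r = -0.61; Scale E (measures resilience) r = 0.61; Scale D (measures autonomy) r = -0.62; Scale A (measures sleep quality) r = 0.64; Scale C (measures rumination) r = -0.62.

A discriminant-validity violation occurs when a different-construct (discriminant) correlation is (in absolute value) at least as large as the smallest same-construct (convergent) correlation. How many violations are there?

Convergent (same construct = sleep quality): Scale B, Scale A.
Smallest convergent = 0.64. Discriminant |r|: 0.56, 0.61, 0.61, 0.62, 0.62; count ≥ 0.64 → 0.

0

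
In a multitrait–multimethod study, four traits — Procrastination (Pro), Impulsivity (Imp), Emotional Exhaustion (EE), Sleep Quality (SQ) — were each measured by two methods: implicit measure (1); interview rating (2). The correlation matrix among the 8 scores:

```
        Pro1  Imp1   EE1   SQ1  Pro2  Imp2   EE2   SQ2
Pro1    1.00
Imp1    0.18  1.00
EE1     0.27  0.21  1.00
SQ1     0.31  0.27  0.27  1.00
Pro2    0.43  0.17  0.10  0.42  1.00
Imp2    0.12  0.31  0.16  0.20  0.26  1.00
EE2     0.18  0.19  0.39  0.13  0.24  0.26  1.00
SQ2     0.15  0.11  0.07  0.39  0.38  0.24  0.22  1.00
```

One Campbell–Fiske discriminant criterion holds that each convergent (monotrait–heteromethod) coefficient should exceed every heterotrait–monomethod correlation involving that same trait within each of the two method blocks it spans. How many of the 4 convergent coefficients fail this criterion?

Convergent coefficients and their comparison sets:
Pro (methods 1·2): 0.43 vs {0.18, 0.26, 0.27, 0.24, 0.31, 0.38} → pass.
Imp (methods 1·2): 0.31 vs {0.18, 0.26, 0.21, 0.26, 0.27, 0.24} → pass.
EE (methods 1·2): 0.39 vs {0.27, 0.24, 0.21, 0.26, 0.27, 0.22} → pass.
SQ (methods 1·2): 0.39 vs {0.31, 0.38, 0.27, 0.24, 0.27, 0.22} → pass.
0 of 4 fail.

0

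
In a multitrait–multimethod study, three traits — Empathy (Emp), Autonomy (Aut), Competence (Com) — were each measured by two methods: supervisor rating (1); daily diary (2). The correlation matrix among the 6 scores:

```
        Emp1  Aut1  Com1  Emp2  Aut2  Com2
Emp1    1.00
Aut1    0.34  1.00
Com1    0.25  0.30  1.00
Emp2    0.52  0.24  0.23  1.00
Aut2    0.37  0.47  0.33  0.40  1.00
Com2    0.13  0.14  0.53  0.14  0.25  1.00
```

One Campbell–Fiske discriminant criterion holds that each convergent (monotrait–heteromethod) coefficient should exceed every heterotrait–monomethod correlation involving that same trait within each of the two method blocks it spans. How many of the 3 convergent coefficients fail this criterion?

Checking each validity diagonal entry against its comparison values:
Emp (methods 1·2): 0.52 vs {0.34, 0.40, 0.25, 0.14} → pass.
Aut (methods 1·2): 0.47 vs {0.34, 0.40, 0.30, 0.25} → pass.
Com (methods 1·2): 0.53 vs {0.25, 0.14, 0.30, 0.25} → pass.
0 of 3 fail.

0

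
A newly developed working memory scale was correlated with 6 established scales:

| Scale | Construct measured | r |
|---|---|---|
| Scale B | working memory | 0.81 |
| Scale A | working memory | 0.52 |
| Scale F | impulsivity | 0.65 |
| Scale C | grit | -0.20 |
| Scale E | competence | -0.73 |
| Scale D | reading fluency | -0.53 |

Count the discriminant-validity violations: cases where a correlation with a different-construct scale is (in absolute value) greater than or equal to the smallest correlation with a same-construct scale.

Convergent (same construct = working memory): Scale B, Scale A.
Smallest convergent = 0.52. Discriminant |r|: 0.65, 0.20, 0.73, 0.53; count ≥ 0.52 → 3.

3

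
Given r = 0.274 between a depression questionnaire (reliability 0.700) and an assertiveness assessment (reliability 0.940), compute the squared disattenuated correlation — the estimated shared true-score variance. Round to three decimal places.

0.114

Disattenuated r = 0.274 / √(0.700 × 0.940) = 0.274 / 0.8112 = 0.3378.
Shared true-score variance = 0.3378² = 0.1141 ≈ 0.114.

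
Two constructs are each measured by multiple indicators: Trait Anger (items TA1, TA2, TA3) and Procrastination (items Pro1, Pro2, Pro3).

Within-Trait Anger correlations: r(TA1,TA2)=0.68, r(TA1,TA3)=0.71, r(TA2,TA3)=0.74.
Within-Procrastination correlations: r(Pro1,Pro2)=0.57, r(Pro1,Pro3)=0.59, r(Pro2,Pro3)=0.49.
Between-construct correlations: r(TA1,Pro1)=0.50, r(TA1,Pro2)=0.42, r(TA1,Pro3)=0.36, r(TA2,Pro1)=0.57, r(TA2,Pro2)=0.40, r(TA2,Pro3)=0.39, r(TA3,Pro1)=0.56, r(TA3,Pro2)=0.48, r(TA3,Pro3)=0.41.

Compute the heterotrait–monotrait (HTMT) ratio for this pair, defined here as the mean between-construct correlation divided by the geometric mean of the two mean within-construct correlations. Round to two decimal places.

0.73

Mean heterotrait r = 4.09/9 = 0.4544.
Mean within-TA = 2.13/3 = 0.7100; mean within-Pro = 1.65/3 = 0.5500.
Geometric mean = √(0.7100 × 0.5500) = 0.6249.
HTMT = 0.4544 / 0.6249 = 0.73.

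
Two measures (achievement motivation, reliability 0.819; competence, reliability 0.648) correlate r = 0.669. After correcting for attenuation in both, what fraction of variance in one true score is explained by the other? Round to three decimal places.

Disattenuated r = 0.669 / √(0.819 × 0.648) = 0.669 / 0.7285 = 0.9183.
Shared true-score variance = 0.9183² = 0.8433 ≈ 0.843.

0.843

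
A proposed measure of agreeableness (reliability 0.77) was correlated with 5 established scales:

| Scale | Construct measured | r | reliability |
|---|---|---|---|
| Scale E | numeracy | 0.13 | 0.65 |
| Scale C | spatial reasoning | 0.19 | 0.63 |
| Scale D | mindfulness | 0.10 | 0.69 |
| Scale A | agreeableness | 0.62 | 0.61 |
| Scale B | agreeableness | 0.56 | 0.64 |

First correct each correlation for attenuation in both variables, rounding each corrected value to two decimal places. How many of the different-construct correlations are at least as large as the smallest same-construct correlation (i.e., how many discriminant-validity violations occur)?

0

Disattenuated r (r / √(r_scale · r_new)):
  Scale E (disc): 0.13 / √(0.65·0.77) = 0.18
  Scale C (disc): 0.19 / √(0.63·0.77) = 0.27
  Scale D (disc): 0.10 / √(0.69·0.77) = 0.14
  Scale A (conv): 0.62 / √(0.61·0.77) = 0.90
  Scale B (conv): 0.56 / √(0.64·0.77) = 0.80
Smallest convergent = 0.80. Discriminant values: 0.18, 0.27, 0.14; count ≥ 0.80 → 0.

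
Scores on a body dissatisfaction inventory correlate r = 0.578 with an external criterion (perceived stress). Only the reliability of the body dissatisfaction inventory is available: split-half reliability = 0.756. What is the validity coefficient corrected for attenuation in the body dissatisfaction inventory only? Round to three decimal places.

Single correction: r_c = r_obs / √r_xx = 0.578 / √0.756 = 0.578 / 0.8695 ≈ 0.665.

0.665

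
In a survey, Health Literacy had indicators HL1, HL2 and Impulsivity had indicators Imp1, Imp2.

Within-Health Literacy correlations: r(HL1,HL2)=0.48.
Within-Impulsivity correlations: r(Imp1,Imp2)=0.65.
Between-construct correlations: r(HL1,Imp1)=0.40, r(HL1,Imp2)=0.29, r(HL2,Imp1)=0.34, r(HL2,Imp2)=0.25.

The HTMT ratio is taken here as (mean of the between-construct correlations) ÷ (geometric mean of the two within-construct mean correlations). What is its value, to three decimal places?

Between-construct mean = 1.28/4 = 0.3200.
Mean within-HL = 0.48/1 = 0.4800; mean within-Imp = 0.65/1 = 0.6500.
Geometric mean = √(0.4800 × 0.6500) = 0.5586.
HTMT = 0.3200 / 0.5586 = 0.573.

0.573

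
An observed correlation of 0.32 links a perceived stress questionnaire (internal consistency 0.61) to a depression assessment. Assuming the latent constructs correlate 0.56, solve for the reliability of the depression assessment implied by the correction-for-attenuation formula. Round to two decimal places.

0.54

r_true = r_obs / √(r_xx · r_yy) ⇒ 0.56 = 0.32 / √(0.61 · r_yy).
√(0.61 · r_yy) = 0.32 / 0.56 = 0.5714; 0.61 · r_yy = 0.3265; r_yy = 0.3265 / 0.61 ≈ 0.54.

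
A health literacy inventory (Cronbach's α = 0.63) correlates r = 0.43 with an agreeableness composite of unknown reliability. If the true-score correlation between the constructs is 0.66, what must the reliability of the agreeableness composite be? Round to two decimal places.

r_true = r_obs / √(r_xx · r_yy) ⇒ 0.66 = 0.43 / √(0.63 · r_yy).
√(0.63 · r_yy) = 0.43 / 0.66 = 0.6515; 0.63 · r_yy = 0.4245; r_yy = 0.4245 / 0.63 ≈ 0.67.

0.67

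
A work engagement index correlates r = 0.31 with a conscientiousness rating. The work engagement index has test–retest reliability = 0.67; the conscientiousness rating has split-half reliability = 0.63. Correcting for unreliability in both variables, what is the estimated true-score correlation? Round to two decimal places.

0.48

r_true = r_obs / √(r_xx · r_yy) = 0.31 / √(0.67 × 0.63) = 0.31 / √0.4221 = 0.31 / 0.6497 ≈ 0.48.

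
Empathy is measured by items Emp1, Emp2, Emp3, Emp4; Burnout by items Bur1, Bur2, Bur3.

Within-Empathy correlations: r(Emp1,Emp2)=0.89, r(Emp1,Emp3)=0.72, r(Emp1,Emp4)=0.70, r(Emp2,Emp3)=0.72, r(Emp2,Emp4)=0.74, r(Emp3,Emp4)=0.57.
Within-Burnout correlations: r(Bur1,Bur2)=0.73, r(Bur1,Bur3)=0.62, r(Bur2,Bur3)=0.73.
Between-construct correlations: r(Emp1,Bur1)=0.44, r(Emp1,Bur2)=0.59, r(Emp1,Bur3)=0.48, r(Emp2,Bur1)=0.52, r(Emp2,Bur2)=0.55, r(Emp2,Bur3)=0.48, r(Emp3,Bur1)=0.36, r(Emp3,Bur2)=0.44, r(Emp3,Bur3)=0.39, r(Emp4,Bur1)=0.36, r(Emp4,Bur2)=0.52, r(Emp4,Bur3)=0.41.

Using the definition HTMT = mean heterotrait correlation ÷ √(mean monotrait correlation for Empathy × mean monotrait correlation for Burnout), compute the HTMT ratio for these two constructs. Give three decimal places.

Between-construct mean = 5.54/12 = 0.4617.
Mean within-Emp = 4.34/6 = 0.7233; mean within-Bur = 2.08/3 = 0.6933.
Geometric mean = √(0.7233 × 0.6933) = 0.7081.
HTMT = 0.4617 / 0.7081 = 0.652.

0.652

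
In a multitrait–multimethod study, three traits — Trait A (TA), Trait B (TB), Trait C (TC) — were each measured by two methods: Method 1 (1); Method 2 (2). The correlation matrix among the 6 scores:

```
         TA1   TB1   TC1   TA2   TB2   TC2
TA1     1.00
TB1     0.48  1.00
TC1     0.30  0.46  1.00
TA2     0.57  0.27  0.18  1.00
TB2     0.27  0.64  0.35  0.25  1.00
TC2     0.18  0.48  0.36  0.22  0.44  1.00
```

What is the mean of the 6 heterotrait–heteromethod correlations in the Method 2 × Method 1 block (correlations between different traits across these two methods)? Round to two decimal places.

0.29

HTHM values (method 2 × method 1): 0.27, 0.18, 0.27, 0.35, 0.18, 0.48; mean = 1.73/6 = 0.29.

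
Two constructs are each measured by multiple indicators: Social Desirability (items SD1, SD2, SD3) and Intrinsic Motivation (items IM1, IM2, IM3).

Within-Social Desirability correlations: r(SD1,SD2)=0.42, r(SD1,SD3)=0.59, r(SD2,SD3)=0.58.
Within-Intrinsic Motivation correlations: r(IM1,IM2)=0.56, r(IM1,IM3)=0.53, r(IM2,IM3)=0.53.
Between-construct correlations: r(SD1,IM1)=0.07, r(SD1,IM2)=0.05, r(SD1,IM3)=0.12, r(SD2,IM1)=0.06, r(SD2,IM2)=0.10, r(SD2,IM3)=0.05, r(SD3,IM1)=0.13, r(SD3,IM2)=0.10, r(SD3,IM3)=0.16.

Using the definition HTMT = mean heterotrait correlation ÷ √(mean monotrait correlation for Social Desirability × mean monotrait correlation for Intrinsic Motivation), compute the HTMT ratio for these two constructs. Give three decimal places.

Mean heterotrait r = 0.84/9 = 0.0933.
Mean within-SD = 1.59/3 = 0.5300; mean within-IM = 1.62/3 = 0.5400.
Geometric mean = √(0.5300 × 0.5400) = 0.5350.
HTMT = 0.0933 / 0.5350 = 0.174.

0.174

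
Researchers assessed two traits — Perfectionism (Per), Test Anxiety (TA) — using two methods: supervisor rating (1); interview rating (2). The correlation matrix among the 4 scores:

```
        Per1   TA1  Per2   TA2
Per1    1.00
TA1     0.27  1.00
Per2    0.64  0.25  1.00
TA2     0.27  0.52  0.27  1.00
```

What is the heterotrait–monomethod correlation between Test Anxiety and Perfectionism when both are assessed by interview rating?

0.27

Different traits, same method: r(TA2, Per2) = 0.27.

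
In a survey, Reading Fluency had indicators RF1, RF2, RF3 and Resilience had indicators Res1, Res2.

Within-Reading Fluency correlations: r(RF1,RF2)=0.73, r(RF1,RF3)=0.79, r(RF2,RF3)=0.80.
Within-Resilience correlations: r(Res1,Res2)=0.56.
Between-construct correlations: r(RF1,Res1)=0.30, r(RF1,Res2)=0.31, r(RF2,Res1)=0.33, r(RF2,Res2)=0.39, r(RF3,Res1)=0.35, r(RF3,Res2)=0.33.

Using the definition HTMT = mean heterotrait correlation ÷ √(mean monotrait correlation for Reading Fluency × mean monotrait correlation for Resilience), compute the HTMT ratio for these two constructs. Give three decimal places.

0.509

Mean heterotrait r = 2.01/6 = 0.3350.
Mean within-RF = 2.32/3 = 0.7733; mean within-Res = 0.56/1 = 0.5600.
Geometric mean = √(0.7733 × 0.5600) = 0.6581.
HTMT = 0.3350 / 0.6581 = 0.509.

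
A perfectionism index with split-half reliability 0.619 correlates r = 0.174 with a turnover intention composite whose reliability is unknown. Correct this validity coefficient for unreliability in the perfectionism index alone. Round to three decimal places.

0.221

Single correction: r_c = r_obs / √r_xx = 0.174 / √0.619 = 0.174 / 0.7868 ≈ 0.221.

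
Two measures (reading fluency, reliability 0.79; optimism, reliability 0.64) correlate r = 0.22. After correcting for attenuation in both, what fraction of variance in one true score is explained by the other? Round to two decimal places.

Disattenuated r = 0.22 / √(0.79 × 0.64) = 0.22 / 0.7111 = 0.3094.
Shared true-score variance = 0.3094² = 0.0957 ≈ 0.10.

0.10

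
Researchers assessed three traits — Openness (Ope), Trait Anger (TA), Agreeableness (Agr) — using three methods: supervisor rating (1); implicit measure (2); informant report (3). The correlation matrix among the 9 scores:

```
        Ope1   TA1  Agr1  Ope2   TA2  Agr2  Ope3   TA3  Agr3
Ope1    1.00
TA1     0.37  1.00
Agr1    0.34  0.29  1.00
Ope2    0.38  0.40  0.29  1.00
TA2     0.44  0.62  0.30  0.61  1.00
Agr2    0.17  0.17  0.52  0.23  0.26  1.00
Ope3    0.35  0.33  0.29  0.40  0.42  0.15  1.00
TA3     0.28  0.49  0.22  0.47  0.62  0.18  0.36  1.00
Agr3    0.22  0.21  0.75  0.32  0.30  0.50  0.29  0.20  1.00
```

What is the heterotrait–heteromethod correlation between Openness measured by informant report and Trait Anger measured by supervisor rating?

Different traits and methods: r(Ope3, TA1) = 0.33.

0.33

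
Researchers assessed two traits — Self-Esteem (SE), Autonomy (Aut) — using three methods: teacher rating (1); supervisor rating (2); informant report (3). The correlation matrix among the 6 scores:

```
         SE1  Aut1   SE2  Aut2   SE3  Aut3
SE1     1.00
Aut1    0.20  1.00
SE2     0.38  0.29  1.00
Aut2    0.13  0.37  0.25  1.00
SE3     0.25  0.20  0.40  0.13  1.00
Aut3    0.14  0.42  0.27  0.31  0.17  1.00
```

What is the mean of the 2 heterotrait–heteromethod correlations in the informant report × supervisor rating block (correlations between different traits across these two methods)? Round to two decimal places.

HTHM values (method 3 × method 2): 0.13, 0.27; mean = 0.40/2 = 0.20.

0.20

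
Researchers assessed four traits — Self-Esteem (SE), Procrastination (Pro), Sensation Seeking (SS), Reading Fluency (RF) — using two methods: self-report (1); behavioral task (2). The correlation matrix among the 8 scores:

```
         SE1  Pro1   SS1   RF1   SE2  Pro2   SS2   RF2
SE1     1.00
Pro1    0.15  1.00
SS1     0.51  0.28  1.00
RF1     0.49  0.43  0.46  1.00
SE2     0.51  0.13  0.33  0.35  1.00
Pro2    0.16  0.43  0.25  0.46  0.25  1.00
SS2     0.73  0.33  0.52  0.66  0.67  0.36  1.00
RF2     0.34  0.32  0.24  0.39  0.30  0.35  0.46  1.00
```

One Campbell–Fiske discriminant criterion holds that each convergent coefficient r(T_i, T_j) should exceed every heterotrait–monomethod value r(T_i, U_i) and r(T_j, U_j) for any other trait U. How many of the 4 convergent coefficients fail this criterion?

4

Each convergent coefficient versus the relevant comparison correlations:
SE (methods 1·2): 0.51 vs {0.15, 0.25, 0.51, 0.67, 0.49, 0.30} → fail.
Pro (methods 1·2): 0.43 vs {0.15, 0.25, 0.28, 0.36, 0.43, 0.35} → fail.
SS (methods 1·2): 0.52 vs {0.51, 0.67, 0.28, 0.36, 0.46, 0.46} → fail.
RF (methods 1·2): 0.39 vs {0.49, 0.30, 0.43, 0.35, 0.46, 0.46} → fail.
4 of 4 fail.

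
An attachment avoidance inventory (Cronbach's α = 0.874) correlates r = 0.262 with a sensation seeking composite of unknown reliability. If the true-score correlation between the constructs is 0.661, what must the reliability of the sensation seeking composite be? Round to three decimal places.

r_true = r_obs / √(r_xx · r_yy) ⇒ 0.661 = 0.262 / √(0.874 · r_yy).
√(0.874 · r_yy) = 0.262 / 0.661 = 0.3964; 0.874 · r_yy = 0.1571; r_yy = 0.1571 / 0.874 ≈ 0.180.

0.180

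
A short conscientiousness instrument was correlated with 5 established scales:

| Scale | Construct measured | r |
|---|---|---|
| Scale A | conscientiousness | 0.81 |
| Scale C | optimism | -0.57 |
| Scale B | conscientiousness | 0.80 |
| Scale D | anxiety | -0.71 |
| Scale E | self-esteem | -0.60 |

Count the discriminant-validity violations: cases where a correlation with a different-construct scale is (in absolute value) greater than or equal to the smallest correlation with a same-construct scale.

0

Convergent (same construct = conscientiousness): Scale A, Scale B.
Smallest convergent = 0.80. Discriminant |r|: 0.57, 0.71, 0.60; count ≥ 0.80 → 0.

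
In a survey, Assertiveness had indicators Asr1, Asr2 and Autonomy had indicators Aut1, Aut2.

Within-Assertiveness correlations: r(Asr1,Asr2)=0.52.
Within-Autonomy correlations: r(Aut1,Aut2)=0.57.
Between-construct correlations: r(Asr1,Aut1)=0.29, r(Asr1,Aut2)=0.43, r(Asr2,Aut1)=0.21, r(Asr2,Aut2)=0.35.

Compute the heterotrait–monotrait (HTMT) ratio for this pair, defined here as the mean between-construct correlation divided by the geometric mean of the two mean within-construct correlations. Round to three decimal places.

Mean heterotrait r = 1.28/4 = 0.3200.
Mean within-Asr = 0.52/1 = 0.5200; mean within-Aut = 0.57/1 = 0.5700.
Geometric mean = √(0.5200 × 0.5700) = 0.5444.
HTMT = 0.3200 / 0.5444 = 0.588.

0.588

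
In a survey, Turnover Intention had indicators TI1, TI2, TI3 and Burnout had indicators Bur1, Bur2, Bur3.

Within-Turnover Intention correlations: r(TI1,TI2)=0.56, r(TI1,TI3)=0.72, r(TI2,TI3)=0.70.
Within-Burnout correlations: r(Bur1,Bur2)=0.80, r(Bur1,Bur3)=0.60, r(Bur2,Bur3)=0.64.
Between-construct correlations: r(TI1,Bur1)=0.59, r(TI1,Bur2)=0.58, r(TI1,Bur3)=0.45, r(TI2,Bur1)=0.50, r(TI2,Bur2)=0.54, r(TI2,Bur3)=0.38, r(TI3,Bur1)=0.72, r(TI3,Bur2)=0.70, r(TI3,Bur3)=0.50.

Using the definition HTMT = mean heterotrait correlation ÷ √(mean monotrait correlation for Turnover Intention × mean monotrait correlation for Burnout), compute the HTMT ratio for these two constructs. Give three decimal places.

Between-construct mean = 4.96/9 = 0.5511.
Mean within-TI = 1.98/3 = 0.6600; mean within-Bur = 2.04/3 = 0.6800.
Geometric mean = √(0.6600 × 0.6800) = 0.6699.
HTMT = 0.5511 / 0.6699 = 0.823.

0.823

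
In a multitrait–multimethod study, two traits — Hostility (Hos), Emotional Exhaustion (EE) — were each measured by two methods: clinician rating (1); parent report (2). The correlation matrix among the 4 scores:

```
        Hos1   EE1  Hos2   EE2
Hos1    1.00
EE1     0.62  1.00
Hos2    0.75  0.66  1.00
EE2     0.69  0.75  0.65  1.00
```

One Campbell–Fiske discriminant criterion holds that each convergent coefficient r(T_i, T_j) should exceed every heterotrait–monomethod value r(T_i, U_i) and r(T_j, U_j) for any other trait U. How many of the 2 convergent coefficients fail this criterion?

Each convergent coefficient versus the relevant comparison correlations:
Hos (methods 1·2): 0.75 vs {0.62, 0.65} → pass.
EE (methods 1·2): 0.75 vs {0.62, 0.65} → pass.
0 of 2 fail.

0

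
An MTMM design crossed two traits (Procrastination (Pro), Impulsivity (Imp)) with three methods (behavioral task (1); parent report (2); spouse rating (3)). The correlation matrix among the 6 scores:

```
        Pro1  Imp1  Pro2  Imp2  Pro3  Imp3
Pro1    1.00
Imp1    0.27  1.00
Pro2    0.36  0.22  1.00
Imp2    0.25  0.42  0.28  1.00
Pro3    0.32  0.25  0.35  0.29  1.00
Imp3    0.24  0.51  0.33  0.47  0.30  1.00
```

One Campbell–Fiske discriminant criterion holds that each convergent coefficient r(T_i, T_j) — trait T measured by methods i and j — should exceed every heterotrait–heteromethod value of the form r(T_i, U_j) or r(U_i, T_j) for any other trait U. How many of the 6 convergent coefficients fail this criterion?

0

Checking each validity diagonal entry against its comparison values:
Pro (methods 1·2): 0.36 vs {0.25, 0.22} → pass.
Pro (methods 1·3): 0.32 vs {0.24, 0.25} → pass.
Pro (methods 2·3): 0.35 vs {0.33, 0.29} → pass.
Imp (methods 1·2): 0.42 vs {0.22, 0.25} → pass.
Imp (methods 1·3): 0.51 vs {0.25, 0.24} → pass.
Imp (methods 2·3): 0.47 vs {0.29, 0.33} → pass.
0 of 6 fail.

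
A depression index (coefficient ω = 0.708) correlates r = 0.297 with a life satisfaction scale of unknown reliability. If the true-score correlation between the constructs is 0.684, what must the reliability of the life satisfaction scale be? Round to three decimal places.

0.266

r_true = r_obs / √(r_xx · r_yy) ⇒ 0.684 = 0.297 / √(0.708 · r_yy).
√(0.708 · r_yy) = 0.297 / 0.684 = 0.4342; 0.708 · r_yy = 0.1885; r_yy = 0.1885 / 0.708 ≈ 0.266.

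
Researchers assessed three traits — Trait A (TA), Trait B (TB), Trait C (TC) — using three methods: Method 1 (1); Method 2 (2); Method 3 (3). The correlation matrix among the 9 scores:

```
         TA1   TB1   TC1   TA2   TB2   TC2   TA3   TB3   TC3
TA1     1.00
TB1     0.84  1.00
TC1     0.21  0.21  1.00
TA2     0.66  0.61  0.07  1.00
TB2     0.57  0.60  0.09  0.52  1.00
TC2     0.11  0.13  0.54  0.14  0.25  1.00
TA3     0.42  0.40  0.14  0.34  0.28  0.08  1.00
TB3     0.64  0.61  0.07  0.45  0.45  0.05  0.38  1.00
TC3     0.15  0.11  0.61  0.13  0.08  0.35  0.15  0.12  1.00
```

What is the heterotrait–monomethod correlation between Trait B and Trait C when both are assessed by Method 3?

Different traits, same method: r(TB3, TC3) = 0.12.

0.12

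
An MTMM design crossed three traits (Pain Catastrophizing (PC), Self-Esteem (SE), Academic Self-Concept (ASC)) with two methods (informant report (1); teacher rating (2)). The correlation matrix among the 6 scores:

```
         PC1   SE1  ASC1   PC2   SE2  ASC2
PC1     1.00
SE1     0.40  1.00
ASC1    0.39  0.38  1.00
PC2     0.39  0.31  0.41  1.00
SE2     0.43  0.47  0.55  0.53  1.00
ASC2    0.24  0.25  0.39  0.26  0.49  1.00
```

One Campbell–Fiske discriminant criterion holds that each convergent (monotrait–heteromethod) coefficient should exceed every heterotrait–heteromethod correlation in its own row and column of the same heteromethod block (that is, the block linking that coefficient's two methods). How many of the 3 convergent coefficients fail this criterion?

Checking each validity diagonal entry against its comparison values:
PC (methods 1·2): 0.39 vs {0.43, 0.31, 0.24, 0.41} → fail.
SE (methods 1·2): 0.47 vs {0.31, 0.43, 0.25, 0.55} → fail.
ASC (methods 1·2): 0.39 vs {0.41, 0.24, 0.55, 0.25} → fail.
3 of 3 fail.

3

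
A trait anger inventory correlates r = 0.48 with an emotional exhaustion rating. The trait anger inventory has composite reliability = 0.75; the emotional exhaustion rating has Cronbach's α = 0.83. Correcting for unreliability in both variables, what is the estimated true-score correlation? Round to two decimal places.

0.61

r_true = r_obs / √(r_xx · r_yy) = 0.48 / √(0.75 × 0.83) = 0.48 / √0.6225 = 0.48 / 0.7890 ≈ 0.61.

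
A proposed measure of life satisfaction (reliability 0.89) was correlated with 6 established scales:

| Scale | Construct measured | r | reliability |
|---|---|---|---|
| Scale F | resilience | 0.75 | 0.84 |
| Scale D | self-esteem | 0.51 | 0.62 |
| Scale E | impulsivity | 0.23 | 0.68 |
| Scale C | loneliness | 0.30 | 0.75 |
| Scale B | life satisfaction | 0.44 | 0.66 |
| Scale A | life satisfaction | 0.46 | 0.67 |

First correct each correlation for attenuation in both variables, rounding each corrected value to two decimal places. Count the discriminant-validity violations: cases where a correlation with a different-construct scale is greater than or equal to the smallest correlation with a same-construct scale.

2

Disattenuated r (r / √(r_scale · r_new)):
  Scale F (disc): 0.75 / √(0.84·0.89) = 0.87
  Scale D (disc): 0.51 / √(0.62·0.89) = 0.69
  Scale E (disc): 0.23 / √(0.68·0.89) = 0.30
  Scale C (disc): 0.30 / √(0.75·0.89) = 0.37
  Scale B (conv): 0.44 / √(0.66·0.89) = 0.57
  Scale A (conv): 0.46 / √(0.67·0.89) = 0.60
Smallest convergent = 0.57. Discriminant values: 0.87, 0.69, 0.30, 0.37; count ≥ 0.57 → 2.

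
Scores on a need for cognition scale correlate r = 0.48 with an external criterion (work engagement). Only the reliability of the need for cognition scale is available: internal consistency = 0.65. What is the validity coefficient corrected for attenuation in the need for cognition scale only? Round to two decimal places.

Single correction: r_c = r_obs / √r_xx = 0.48 / √0.65 = 0.48 / 0.8062 ≈ 0.60.

0.60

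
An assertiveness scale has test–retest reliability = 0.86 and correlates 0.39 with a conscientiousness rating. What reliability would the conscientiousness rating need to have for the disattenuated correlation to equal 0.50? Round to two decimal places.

0.71

r_true = r_obs / √(r_xx · r_yy) ⇒ 0.50 = 0.39 / √(0.86 · r_yy).
√(0.86 · r_yy) = 0.39 / 0.50 = 0.7800; 0.86 · r_yy = 0.6084; r_yy = 0.6084 / 0.86 ≈ 0.71.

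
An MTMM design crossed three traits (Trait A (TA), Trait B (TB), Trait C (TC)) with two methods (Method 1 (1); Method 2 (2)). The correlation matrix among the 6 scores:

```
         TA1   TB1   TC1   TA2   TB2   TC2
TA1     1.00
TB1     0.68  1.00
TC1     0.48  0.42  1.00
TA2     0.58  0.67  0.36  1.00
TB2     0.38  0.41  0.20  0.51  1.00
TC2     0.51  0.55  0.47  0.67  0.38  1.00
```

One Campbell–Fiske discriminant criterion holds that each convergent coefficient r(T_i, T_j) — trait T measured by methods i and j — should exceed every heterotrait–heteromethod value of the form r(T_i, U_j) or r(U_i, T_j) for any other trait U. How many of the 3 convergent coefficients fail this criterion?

3

Each convergent coefficient versus the relevant comparison correlations:
TA (methods 1·2): 0.58 vs {0.38, 0.67, 0.51, 0.36} → fail.
TB (methods 1·2): 0.41 vs {0.67, 0.38, 0.55, 0.20} → fail.
TC (methods 1·2): 0.47 vs {0.36, 0.51, 0.20, 0.55} → fail.
3 of 3 fail.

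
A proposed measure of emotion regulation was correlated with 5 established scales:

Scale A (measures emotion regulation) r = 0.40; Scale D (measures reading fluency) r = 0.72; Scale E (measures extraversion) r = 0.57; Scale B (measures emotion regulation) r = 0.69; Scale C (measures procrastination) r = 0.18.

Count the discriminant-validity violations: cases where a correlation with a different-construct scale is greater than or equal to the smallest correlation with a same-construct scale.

Convergent (same construct = emotion regulation): Scale A, Scale B.
Smallest convergent = 0.40. Discriminant values: 0.72, 0.57, 0.18; count ≥ 0.40 → 2.

2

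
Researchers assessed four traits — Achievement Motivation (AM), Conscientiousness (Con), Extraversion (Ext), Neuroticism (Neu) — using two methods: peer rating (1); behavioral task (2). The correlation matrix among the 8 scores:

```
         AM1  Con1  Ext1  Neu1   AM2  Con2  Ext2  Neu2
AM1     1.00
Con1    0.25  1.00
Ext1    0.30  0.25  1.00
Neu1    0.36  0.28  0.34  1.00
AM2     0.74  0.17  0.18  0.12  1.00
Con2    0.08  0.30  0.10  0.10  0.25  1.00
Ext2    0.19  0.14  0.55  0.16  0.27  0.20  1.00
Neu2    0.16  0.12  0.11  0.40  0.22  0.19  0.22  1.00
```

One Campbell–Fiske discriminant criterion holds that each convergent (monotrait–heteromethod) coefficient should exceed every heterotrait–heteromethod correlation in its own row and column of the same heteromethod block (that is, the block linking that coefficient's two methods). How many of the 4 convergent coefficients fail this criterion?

Checking each validity diagonal entry against its comparison values:
AM (methods 1·2): 0.74 vs {0.08, 0.17, 0.19, 0.18, 0.16, 0.12} → pass.
Con (methods 1·2): 0.30 vs {0.17, 0.08, 0.14, 0.10, 0.12, 0.10} → pass.
Ext (methods 1·2): 0.55 vs {0.18, 0.19, 0.10, 0.14, 0.11, 0.16} → pass.
Neu (methods 1·2): 0.40 vs {0.12, 0.16, 0.10, 0.12, 0.16, 0.11} → pass.
0 of 4 fail.

0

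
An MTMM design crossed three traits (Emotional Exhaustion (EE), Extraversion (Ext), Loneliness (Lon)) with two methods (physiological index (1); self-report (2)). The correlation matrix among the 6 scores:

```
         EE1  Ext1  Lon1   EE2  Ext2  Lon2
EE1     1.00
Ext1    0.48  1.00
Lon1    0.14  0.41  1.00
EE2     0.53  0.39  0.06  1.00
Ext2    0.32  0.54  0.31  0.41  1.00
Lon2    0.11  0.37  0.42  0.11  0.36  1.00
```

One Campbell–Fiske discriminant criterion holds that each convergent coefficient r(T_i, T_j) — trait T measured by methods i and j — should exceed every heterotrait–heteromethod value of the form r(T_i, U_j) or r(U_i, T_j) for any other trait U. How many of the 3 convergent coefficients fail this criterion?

Convergent coefficients and their comparison sets:
EE (methods 1·2): 0.53 vs {0.32, 0.39, 0.11, 0.06} → pass.
Ext (methods 1·2): 0.54 vs {0.39, 0.32, 0.37, 0.31} → pass.
Lon (methods 1·2): 0.42 vs {0.06, 0.11, 0.31, 0.37} → pass.
0 of 3 fail.

0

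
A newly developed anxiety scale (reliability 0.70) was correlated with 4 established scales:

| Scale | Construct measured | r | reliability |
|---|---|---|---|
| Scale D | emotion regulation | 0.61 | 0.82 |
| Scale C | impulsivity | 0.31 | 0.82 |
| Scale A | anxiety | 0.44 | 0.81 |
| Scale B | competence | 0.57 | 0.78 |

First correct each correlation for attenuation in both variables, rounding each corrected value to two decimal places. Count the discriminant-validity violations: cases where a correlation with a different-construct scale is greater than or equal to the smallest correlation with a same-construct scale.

Disattenuated r (r / √(r_scale · r_new)):
  Scale D (disc): 0.61 / √(0.82·0.70) = 0.81
  Scale C (disc): 0.31 / √(0.82·0.70) = 0.41
  Scale A (conv): 0.44 / √(0.81·0.70) = 0.58
  Scale B (disc): 0.57 / √(0.78·0.70) = 0.77
Smallest convergent = 0.58. Discriminant values: 0.81, 0.41, 0.77; count ≥ 0.58 → 2.

2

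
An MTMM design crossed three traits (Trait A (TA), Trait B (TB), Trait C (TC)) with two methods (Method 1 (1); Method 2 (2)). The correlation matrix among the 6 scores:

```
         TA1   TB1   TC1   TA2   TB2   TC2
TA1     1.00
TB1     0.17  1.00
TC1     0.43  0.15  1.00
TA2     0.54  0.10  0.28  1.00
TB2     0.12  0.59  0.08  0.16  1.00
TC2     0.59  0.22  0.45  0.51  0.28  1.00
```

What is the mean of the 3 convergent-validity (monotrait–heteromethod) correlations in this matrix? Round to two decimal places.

0.53

Convergent values: 0.54, 0.59, 0.45; mean = 1.58/3 = 0.53.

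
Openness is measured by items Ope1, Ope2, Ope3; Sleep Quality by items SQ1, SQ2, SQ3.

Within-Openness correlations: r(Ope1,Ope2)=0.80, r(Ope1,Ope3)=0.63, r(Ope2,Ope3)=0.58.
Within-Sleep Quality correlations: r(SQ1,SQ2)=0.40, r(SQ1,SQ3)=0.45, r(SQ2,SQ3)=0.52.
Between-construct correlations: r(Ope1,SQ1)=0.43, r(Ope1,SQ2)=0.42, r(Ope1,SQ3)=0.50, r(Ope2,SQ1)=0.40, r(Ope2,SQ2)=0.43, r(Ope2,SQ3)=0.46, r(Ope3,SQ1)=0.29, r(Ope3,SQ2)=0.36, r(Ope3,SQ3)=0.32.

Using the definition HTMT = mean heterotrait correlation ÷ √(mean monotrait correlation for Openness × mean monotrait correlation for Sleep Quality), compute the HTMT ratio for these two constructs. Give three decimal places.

0.725

Between-construct mean = 3.61/9 = 0.4011.
Mean within-Ope = 2.01/3 = 0.6700; mean within-SQ = 1.37/3 = 0.4567.
Geometric mean = √(0.6700 × 0.4567) = 0.5532.
HTMT = 0.4011 / 0.5532 = 0.725.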